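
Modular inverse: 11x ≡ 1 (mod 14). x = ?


Use the extended Euclidean algorithm to write 1 = 11·s + 14·t; then s mod 14 is the inverse.
Euclidean algorithm:
  11 = 0·14 + 11
  14 = 1·11 + 3
  11 = 3·3 + 2
  3 = 1·2 + 1
  2 = 2·1 + 0
gcd(11,14) = 1
Back-substitution gives: 11·(-5) + 14·(4) = 1
So 11⁻¹ ≡ -5 ≡ 9 (mod 14)
Check: 11 × 9 = 99 ≡ 1 (mod 14) ✓

11⁻¹ ≡ 9 (mod 14)


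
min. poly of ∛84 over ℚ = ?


∛84 satisfies x³ - 84 = 0, irreducible over ℚ (no rational root; 84 is not a perfect cube)

Minimal polynomial: x³ - 84


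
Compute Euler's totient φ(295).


Factor n: 295 = 5 × 59
φ(n) = n · ∏(1 - 1/p) over distinct primes p | n
φ(295) = 295 · (1 - 1/5) · (1 - 1/59) = 232

φ(295) = 232


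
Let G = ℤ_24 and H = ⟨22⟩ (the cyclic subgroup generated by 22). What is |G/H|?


|⟨22⟩| = n / gcd(22, 24) = 24 / 2 = 12
H is normal (ℤ_24 is abelian).
|G/H| = |G| / |H| = 24 / 12 = 2

|G/H| = 2


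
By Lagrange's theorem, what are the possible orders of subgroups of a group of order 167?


Lagrange's theorem: |H| divides |G|
|G| = 167
Divisors of 167: 1, 167

Possible subgroup orders: {1, 167}


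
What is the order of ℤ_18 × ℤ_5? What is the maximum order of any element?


|ℤ_18 × ℤ_5| = 18 × 5 = 90
Max element order = lcm(18,5) = 90
Cyclic? Yes (gcd=1)

|ℤ_18×ℤ_5| = 90, max element order = 90


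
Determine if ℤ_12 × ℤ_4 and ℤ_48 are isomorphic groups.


Comparing ℤ_12 × ℤ_4 and ℤ_48:
gcd(12,4) = 4 ≠ 1. Max element order in ℤ_12×ℤ_4 is lcm(12,4) = 12 < 48, so it has no element of order 48

No, ℤ_12 × ℤ_4 ≇ ℤ_48


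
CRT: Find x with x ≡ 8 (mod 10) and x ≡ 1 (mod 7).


m₁ = 10, m₂ = 7, gcd = 1, so CRT applies. M = m₁·m₂ = 70
Let M₁ = M/m₁ = 7, M₂ = M/m₂ = 10
Find y₁ ≡ M₁⁻¹ (mod m₁): 7⁻¹ ≡ 3 (mod 10)
Find y₂ ≡ M₂⁻¹ (mod m₂): 10⁻¹ ≡ 5 (mod 7)
x = a₁·M₁·y₁ + a₂·M₂·y₂ = 8·7·3 + 1·10·5 = 218
Reduce mod 70: x ≡ 8
Check: 8 mod 10 = 8 ✓, 8 mod 7 = 1 ✓

x ≡ 8 (mod 70)


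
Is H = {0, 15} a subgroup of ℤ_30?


Subgroup test for H = {0, 15} in (ℤ_30, +):
(1) 0 ∈ H? Yes
(2) Closure: for all a,b ∈ H, (a+b) mod 30 ∈ H? Yes
(3) Inverses: for all a ∈ H, -a mod 30 ∈ H? Yes

Yes, H is a subgroup of ℤ_30


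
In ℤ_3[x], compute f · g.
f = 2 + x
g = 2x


Expand and collect like terms; reduce coefficients mod 3:
x^0: 2·0 = 0 ≡ 0 (mod 3)
x^1: 2·2 + 1·0 = 4 ≡ 1 (mod 3)
x^2: 1·2 = 2 ≡ 2 (mod 3)
Result: x + 2x^2

f · g = x + 2x^2


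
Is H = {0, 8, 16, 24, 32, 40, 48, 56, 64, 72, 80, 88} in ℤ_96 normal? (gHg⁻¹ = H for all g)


H = {0, 8, 16, 24, 32, 40, 48, 56, 64, 72, 80, 88} in ℤ_96
ℤ_96 is abelian; every subgroup of an abelian group is normal

Yes, normal subgroup


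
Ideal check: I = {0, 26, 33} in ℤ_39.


Check ideal conditions for I = {0, 26, 33} in ℤ_39:
(1) I is an additive subgroup? No
(2) For r ∈ ℤ_39 and a ∈ I: r·a ∈ I? No  [counterexample: r=2, a=26, r·a mod 39 = 13 ∉ I]

No, I is not an ideal of ℤ_39


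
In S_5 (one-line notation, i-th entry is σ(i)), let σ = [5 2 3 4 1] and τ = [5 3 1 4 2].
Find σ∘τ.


σ∘τ: apply τ first, then σ
1 →τ 5 →σ 1
2 →τ 3 →σ 3
3 →τ 1 →σ 5
4 →τ 4 →σ 4
5 →τ 2 →σ 2

σ∘τ = [1 3 5 4 2]


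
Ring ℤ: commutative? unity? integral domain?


integers form a commutative ring with unity 1; no zero divisors
Commutative: Yes
Integral domain: Yes
Has unity: Yes

ℤ: Commutative=Yes, Unity=Yes


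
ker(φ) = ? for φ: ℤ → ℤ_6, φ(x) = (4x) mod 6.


Kernel = preimage of identity
ker(φ) = {x ∈ ℤ : 4x ≡ 0 (mod 6)}. gcd(4,6) = 2, so 4x ≡ 0 (mod 6) ⟺ x ≡ 0 (mod 6/2 = 3). Hence ker(φ) = 3ℤ

ker(φ) = 3ℤ


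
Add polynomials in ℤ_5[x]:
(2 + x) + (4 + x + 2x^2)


Add coefficients mod 5:
x^0: 2 + 4 = 1 (mod 5)
x^1: 1 + 1 = 2 (mod 5)
x^2: 0 + 2 = 2 (mod 5)
Result: 1 + 2x + 2x^2

f + g = 1 + 2x + 2x^2


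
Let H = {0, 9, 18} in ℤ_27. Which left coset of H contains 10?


10 + H = {10 + h (mod 27) : h ∈ H}
10+0=10, 10+9=19, 10+18=1
10 + H = {1, 10, 19} = 1 + H

10 + H = {1, 10, 19}


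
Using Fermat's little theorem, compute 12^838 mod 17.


Fermat's little theorem: if p is prime and gcd(a,p)=1, then a^(p-1) ≡ 1 (mod p)
p = 17 is prime, gcd(12,17) = 1
Reduce exponent: 838 mod 16 = 6
So 12^838 ≡ 12^6 (mod 17)
12^6 mod 17 = 2

12^838 ≡ 2 (mod 17)


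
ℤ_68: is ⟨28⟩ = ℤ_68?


g generates ℤ_n iff gcd(g, n) = 1
gcd(28, 68) = 4
Since gcd = 4 ≠ 1, ⟨28⟩ has order 17 < 68, so 28 is not a generator.

No, 28 does not generate ℤ_68


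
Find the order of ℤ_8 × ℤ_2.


|A × B| = |A| · |B|
|ℤ_8 × ℤ_2| = 8 × 2 = 16

|ℤ_8 × ℤ_2| = 16


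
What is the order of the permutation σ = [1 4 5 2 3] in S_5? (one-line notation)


Cycle decomposition: (2 4) (3 5)
Cycle lengths: 2, 2
Order = lcm(2, 2) = 2

ord(σ) = 2


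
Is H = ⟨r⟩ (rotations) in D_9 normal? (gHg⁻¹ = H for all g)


H = ⟨r⟩ (rotations) in D_9
The rotation subgroup ⟨r⟩ has index 2 in D_9, so it is normal

Yes, normal subgroup


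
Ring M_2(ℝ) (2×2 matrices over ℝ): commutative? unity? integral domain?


Matrix multiplication is non-commutative for n ≥ 2; the identity matrix I is the unity; singular matrices give zero divisors, so not an integral domain
Commutative: No
Integral domain: No
Has unity: Yes

M_2(ℝ) (2×2 matrices over ℝ): Commutative=No, Unity=Yes


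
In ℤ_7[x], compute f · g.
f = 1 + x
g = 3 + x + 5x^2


Expand and collect like terms; reduce coefficients mod 7:
x^0: 1·3 = 3 ≡ 3 (mod 7)
x^1: 1·1 + 1·3 = 4 ≡ 4 (mod 7)
x^2: 1·5 + 1·1 = 6 ≡ 6 (mod 7)
x^3: 1·5 = 5 ≡ 5 (mod 7)
Result: 3 + 4x + 6x^2 + 5x^3

f · g = 3 + 4x + 6x^2 + 5x^3


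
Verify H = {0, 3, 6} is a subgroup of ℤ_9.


Subgroup test for H = {0, 3, 6} in (ℤ_9, +):
(1) 0 ∈ H? Yes
(2) Closure: for all a,b ∈ H, (a+b) mod 9 ∈ H? Yes
(3) Inverses: for all a ∈ H, -a mod 9 ∈ H? Yes

Yes, H is a subgroup of ℤ_9


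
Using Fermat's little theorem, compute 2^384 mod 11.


Fermat's little theorem: if p is prime and gcd(a,p)=1, then a^(p-1) ≡ 1 (mod p)
p = 11 is prime, gcd(2,11) = 1
Reduce exponent: 384 mod 10 = 4
So 2^384 ≡ 2^4 (mod 11)
2^4 mod 11 = 5

2^384 ≡ 5 (mod 11)


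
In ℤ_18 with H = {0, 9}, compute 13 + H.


13 + H = {13 + h (mod 18) : h ∈ H}
13+0=13, 13+9=4
13 + H = {4, 13} = 4 + H

13 + H = {4, 13}


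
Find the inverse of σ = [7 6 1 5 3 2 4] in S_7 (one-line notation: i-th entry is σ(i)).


To find σ⁻¹, swap domain and range:
σ(1) = 7 → σ⁻¹(7) = 1
σ(2) = 6 → σ⁻¹(6) = 2
σ(3) = 1 → σ⁻¹(1) = 3
σ(4) = 5 → σ⁻¹(5) = 4
σ(5) = 3 → σ⁻¹(3) = 5
σ(6) = 2 → σ⁻¹(2) = 6
σ(7) = 4 → σ⁻¹(4) = 7

σ⁻¹ = [3 6 5 7 4 2 1]


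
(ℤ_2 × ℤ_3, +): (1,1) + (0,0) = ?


Operation: componentwise addition mod (2, 3)
(1,1) + (0,0) = ((a₁+b₁) mod 2, (a₂+b₂) mod 3) with a = (1,1), b = (0,0)

(1,1) + (0,0) = (1,1)


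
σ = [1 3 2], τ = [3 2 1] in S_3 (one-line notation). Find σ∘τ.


σ∘τ: apply τ first, then σ
1 →τ 3 →σ 2
2 →τ 2 →σ 3
3 →τ 1 →σ 1

σ∘τ = [2 3 1]


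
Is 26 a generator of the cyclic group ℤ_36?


g generates ℤ_n iff gcd(g, n) = 1
gcd(26, 36) = 2
Since gcd = 2 ≠ 1, ⟨26⟩ has order 18 < 36, so 26 is not a generator.

No, 26 does not generate ℤ_36


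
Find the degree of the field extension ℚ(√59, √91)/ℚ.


[ℚ(√59,√91):ℚ] = [ℚ(√59,√91):ℚ(√59)]·[ℚ(√59):ℚ] = 2·2 = 4

[ℚ(√59, √91)/ℚ] = 4


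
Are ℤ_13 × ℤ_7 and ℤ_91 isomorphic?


Comparing ℤ_13 × ℤ_7 and ℤ_91:
gcd(13,7) = 1, so ℤ_13 × ℤ_7 ≅ ℤ_91 (CRT)

Yes, ℤ_13 × ℤ_7 ≅ ℤ_91


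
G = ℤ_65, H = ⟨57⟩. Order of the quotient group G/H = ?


|⟨57⟩| = n / gcd(57, 65) = 65 / 1 = 65
H is normal (ℤ_65 is abelian).
|G/H| = |G| / |H| = 65 / 65 = 1

|G/H| = 1


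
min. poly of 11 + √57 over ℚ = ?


Let α = 11 + √57. Then α - 11 = √57, so (α - 11)² = 57, giving α² - 22α + 64 = 0. Degree 2 and α ∉ ℚ, so this is the minimal polynomial.

Minimal polynomial: x² - 22x + 64


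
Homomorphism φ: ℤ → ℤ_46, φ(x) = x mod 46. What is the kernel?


Kernel = preimage of identity
ker(φ) = {x ∈ ℤ : x ≡ 0 (mod 46)} = 46ℤ = {0, ±46, ±92, ...}

ker(φ) = 46ℤ


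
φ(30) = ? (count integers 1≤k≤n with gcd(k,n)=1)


φ(n) = count of k ∈ {1,...,n} with gcd(k,n)=1
Coprimes to 30: {1, 7, 11, 13, 17, 19, 23, 29}
Count: 8

φ(30) = 8


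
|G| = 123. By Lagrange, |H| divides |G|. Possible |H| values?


Lagrange's theorem: |H| divides |G|
|G| = 123
Divisors of 123: 1, 3, 41, 123

Possible subgroup orders: {1, 3, 41, 123}


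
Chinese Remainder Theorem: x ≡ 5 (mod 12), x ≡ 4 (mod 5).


m₁ = 12, m₂ = 5, gcd = 1, so CRT applies. M = m₁·m₂ = 60
Let M₁ = M/m₁ = 5, M₂ = M/m₂ = 12
Find y₁ ≡ M₁⁻¹ (mod m₁): 5⁻¹ ≡ 5 (mod 12)
Find y₂ ≡ M₂⁻¹ (mod m₂): 12⁻¹ ≡ 3 (mod 5)
x = a₁·M₁·y₁ + a₂·M₂·y₂ = 5·5·5 + 4·12·3 = 269
Reduce mod 60: x ≡ 29
Check: 29 mod 12 = 5 ✓, 29 mod 5 = 4 ✓

x ≡ 29 (mod 60)


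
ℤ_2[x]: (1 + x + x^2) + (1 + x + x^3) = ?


Add coefficients mod 2:
x^0: 1 + 1 = 0 (mod 2)
x^1: 1 + 1 = 0 (mod 2)
x^2: 1 + 0 = 1 (mod 2)
x^3: 0 + 1 = 1 (mod 2)
Result: x^2 + x^3

f + g = x^2 + x^3


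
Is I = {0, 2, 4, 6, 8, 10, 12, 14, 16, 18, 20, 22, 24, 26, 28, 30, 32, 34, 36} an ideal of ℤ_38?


Check ideal conditions for I = {0, 2, 4, 6, 8, 10, 12, 14, 16, 18, 20, 22, 24, 26, 28, 30, 32, 34, 36} in ℤ_38:
(1) I is an additive subgroup? Yes
(2) For r ∈ ℤ_38 and a ∈ I: r·a ∈ I? Yes

Yes, I is an ideal of ℤ_38


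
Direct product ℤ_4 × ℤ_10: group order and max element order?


|ℤ_4 × ℤ_10| = 4 × 10 = 40
Max element order = lcm(4,10) = 20
Cyclic? No (gcd=2)

|ℤ_4×ℤ_10| = 40, max element order = 20


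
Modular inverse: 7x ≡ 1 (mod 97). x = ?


Use the extended Euclidean algorithm to write 1 = 7·s + 97·t; then s mod 97 is the inverse.
Euclidean algorithm:
  7 = 0·97 + 7
  97 = 13·7 + 6
  7 = 1·6 + 1
  6 = 6·1 + 0
gcd(7,97) = 1
Back-substitution gives: 7·(14) + 97·(-1) = 1
So 7⁻¹ ≡ 14 ≡ 14 (mod 97)
Check: 7 × 14 = 98 ≡ 1 (mod 97) ✓

7⁻¹ ≡ 14 (mod 97)


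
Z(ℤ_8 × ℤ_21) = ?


Z(G) = {g ∈ G | gx = xg for all x ∈ G}
Direct product of abelian groups is abelian, so Z(G) = G

Z(ℤ_8 × ℤ_21) = ℤ_8 × ℤ_21


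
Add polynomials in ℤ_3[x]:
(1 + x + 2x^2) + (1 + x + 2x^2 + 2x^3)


Add coefficients mod 3:
x^0: 1 + 1 = 2 (mod 3)
x^1: 1 + 1 = 2 (mod 3)
x^2: 2 + 2 = 1 (mod 3)
x^3: 0 + 2 = 2 (mod 3)
Result: 2 + 2x + x^2 + 2x^3

f + g = 2 + 2x + x^2 + 2x^3


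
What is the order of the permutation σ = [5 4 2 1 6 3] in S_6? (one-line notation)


Cycle decomposition: (1 5 6 3 2 4)
Cycle lengths: 6
Order = lcm(6) = 6

ord(σ) = 6


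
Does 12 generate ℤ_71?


g generates ℤ_n iff gcd(g, n) = 1
gcd(12, 71) = 1
Since gcd = 1, 12 is a generator.

Yes, 12 generates ℤ_71


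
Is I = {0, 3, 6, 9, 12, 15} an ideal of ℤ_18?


Check ideal conditions for I = {0, 3, 6, 9, 12, 15} in ℤ_18:
(1) I is an additive subgroup? Yes
(2) For r ∈ ℤ_18 and a ∈ I: r·a ∈ I? Yes

Yes, I is an ideal of ℤ_18


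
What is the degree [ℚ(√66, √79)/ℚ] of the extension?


[ℚ(√66,√79):ℚ] = [ℚ(√66,√79):ℚ(√66)]·[ℚ(√66):ℚ] = 2·2 = 4

[ℚ(√66, √79)/ℚ] = 4


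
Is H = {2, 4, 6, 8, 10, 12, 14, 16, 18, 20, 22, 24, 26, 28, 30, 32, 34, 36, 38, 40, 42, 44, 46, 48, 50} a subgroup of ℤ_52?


Subgroup test for H = {2, 4, 6, 8, 10, 12, 14, 16, 18, 20, 22, 24, 26, 28, 30, 32, 34, 36, 38, 40, 42, 44, 46, 48, 50} in (ℤ_52, +):
(1) 0 ∈ H? No
(2) Closure: for all a,b ∈ H, (a+b) mod 52 ∈ H? No  [counterexample: 2 + 50 = 0 ∉ H]
(3) Inverses: for all a ∈ H, -a mod 52 ∈ H? Yes

No, H is not a subgroup of ℤ_52


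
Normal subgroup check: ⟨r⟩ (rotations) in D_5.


H = ⟨r⟩ (rotations) in D_5
The rotation subgroup ⟨r⟩ has index 2 in D_5, so it is normal

Yes, normal subgroup


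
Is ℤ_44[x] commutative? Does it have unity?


ℤ_44 has zero divisors (2·22 ≡ 0), and these lift to constant zero divisors in ℤ_44[x]; so not an integral domain
Commutative: Yes
Integral domain: No
Has unity: Yes

ℤ_44[x]: Commutative=Yes, Unity=Yes


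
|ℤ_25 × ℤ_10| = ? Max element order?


|ℤ_25 × ℤ_10| = 25 × 10 = 250
Max element order = lcm(25,10) = 50
Cyclic? No (gcd=5)

|ℤ_25×ℤ_10| = 250, max element order = 50


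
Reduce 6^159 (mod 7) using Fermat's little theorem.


Fermat's little theorem: if p is prime and gcd(a,p)=1, then a^(p-1) ≡ 1 (mod p)
p = 7 is prime, gcd(6,7) = 1
Reduce exponent: 159 mod 6 = 3
So 6^159 ≡ 6^3 (mod 7)
6^3 mod 7 = 6

6^159 ≡ 6 (mod 7)


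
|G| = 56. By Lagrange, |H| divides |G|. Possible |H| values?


Lagrange's theorem: |H| divides |G|
|G| = 56
Divisors of 56: 1, 2, 4, 7, 8, 14, 28, 56

Possible subgroup orders: {1, 2, 4, 7, 8, 14, 28, 56}


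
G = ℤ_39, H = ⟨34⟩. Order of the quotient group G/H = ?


|⟨34⟩| = n / gcd(34, 39) = 39 / 1 = 39
H is normal (ℤ_39 is abelian).
|G/H| = |G| / |H| = 39 / 39 = 1

|G/H| = 1


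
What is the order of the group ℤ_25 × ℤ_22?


|A × B| = |A| · |B|
|ℤ_25 × ℤ_22| = 25 × 22 = 550

|ℤ_25 × ℤ_22| = 550


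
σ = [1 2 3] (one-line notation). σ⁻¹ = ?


To find σ⁻¹, swap domain and range:
σ(1) = 1 → σ⁻¹(1) = 1
σ(2) = 2 → σ⁻¹(2) = 2
σ(3) = 3 → σ⁻¹(3) = 3

σ⁻¹ = [1 2 3]


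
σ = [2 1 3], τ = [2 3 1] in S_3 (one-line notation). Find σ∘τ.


σ∘τ: apply τ first, then σ
1 →τ 2 →σ 1
2 →τ 3 →σ 3
3 →τ 1 →σ 2

σ∘τ = [1 3 2]


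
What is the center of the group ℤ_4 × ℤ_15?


Z(G) = {g ∈ G | gx = xg for all x ∈ G}
Direct product of abelian groups is abelian, so Z(G) = G

Z(ℤ_4 × ℤ_15) = ℤ_4 × ℤ_15


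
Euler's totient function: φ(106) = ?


Factor n: 106 = 2 × 53
φ(n) = n · ∏(1 - 1/p) over distinct primes p | n
φ(106) = 106 · (1 - 1/2) · (1 - 1/53) = 52

φ(106) = 52


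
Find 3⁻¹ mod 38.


Use the extended Euclidean algorithm to write 1 = 3·s + 38·t; then s mod 38 is the inverse.
Euclidean algorithm:
  3 = 0·38 + 3
  38 = 12·3 + 2
  3 = 1·2 + 1
  2 = 2·1 + 0
gcd(3,38) = 1
Back-substitution gives: 3·(13) + 38·(-1) = 1
So 3⁻¹ ≡ 13 ≡ 13 (mod 38)
Check: 3 × 13 = 39 ≡ 1 (mod 38) ✓

3⁻¹ ≡ 13 (mod 38)


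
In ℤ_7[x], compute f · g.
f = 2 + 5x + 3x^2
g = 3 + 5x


Expand and collect like terms; reduce coefficients mod 7:
x^0: 2·3 = 6 ≡ 6 (mod 7)
x^1: 2·5 + 5·3 = 25 ≡ 4 (mod 7)
x^2: 5·5 + 3·3 = 34 ≡ 6 (mod 7)
x^3: 3·5 = 15 ≡ 1 (mod 7)
Result: 6 + 4x + 6x^2 + x^3

f · g = 6 + 4x + 6x^2 + x^3


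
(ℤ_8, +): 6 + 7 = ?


Operation: addition mod 8
6 + 7 = (a + b) mod 8 with a = 6, b = 7

6 + 7 = 5


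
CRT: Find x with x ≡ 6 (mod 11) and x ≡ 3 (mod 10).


m₁ = 11, m₂ = 10, gcd = 1, so CRT applies. M = m₁·m₂ = 110
Let M₁ = M/m₁ = 10, M₂ = M/m₂ = 11
Find y₁ ≡ M₁⁻¹ (mod m₁): 10⁻¹ ≡ 10 (mod 11)
Find y₂ ≡ M₂⁻¹ (mod m₂): 11⁻¹ ≡ 1 (mod 10)
x = a₁·M₁·y₁ + a₂·M₂·y₂ = 6·10·10 + 3·11·1 = 633
Reduce mod 110: x ≡ 83
Check: 83 mod 11 = 6 ✓, 83 mod 10 = 3 ✓

x ≡ 83 (mod 110)


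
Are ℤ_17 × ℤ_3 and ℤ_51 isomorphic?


Comparing ℤ_17 × ℤ_3 and ℤ_51:
gcd(17,3) = 1, so ℤ_17 × ℤ_3 ≅ ℤ_51 (CRT)

Yes, ℤ_17 × ℤ_3 ≅ ℤ_51


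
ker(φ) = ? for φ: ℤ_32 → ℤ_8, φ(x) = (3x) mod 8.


Kernel = preimage of identity
ker(φ) = {x ∈ ℤ_32 : 3x ≡ 0 (mod 8)}. Since 8 | 32, φ is well-defined. The kernel is the cyclic subgroup ⟨8⟩ of ℤ_32 (order 4), i.e. {0, 8, 16, 24}

ker(φ) = {0, 8, 16, 24}


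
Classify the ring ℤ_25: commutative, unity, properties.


ℤ_25 is a commutative ring with unity 1; 25 = 5×5 is composite, so 5·5 ≡ 0 gives zero divisors (not an integral domain)
Commutative: Yes
Integral domain: No
Has unity: Yes

ℤ_25: Commutative=Yes, Unity=Yes


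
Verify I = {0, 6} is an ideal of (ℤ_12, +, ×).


Check ideal conditions for I = {0, 6} in ℤ_12:
(1) I is an additive subgroup? Yes
(2) For r ∈ ℤ_12 and a ∈ I: r·a ∈ I? Yes

Yes, I is an ideal of ℤ_12


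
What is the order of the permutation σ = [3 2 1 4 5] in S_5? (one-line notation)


Cycle decomposition: (1 3)
Cycle lengths: 2
Order = lcm(2) = 2

ord(σ) = 2


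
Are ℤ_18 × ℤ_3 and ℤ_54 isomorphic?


Comparing ℤ_18 × ℤ_3 and ℤ_54:
gcd(18,3) = 3 ≠ 1. Max element order in ℤ_18×ℤ_3 is lcm(18,3) = 18 < 54, so it has no element of order 54

No, ℤ_18 × ℤ_3 ≇ ℤ_54


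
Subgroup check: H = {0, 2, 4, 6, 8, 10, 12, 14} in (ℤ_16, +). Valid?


Subgroup test for H = {0, 2, 4, 6, 8, 10, 12, 14} in (ℤ_16, +):
(1) 0 ∈ H? Yes
(2) Closure: for all a,b ∈ H, (a+b) mod 16 ∈ H? Yes
(3) Inverses: for all a ∈ H, -a mod 16 ∈ H? Yes

Yes, H is a subgroup of ℤ_16


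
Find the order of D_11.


|D_n| = 2n (n rotations and n reflections)
|D_11| = 2×11 = 22

|D_11| = 22


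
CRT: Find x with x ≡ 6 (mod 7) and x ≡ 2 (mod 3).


m₁ = 7, m₂ = 3, gcd = 1, so CRT applies. M = m₁·m₂ = 21
Let M₁ = M/m₁ = 3, M₂ = M/m₂ = 7
Find y₁ ≡ M₁⁻¹ (mod m₁): 3⁻¹ ≡ 5 (mod 7)
Find y₂ ≡ M₂⁻¹ (mod m₂): 7⁻¹ ≡ 1 (mod 3)
x = a₁·M₁·y₁ + a₂·M₂·y₂ = 6·3·5 + 2·7·1 = 104
Reduce mod 21: x ≡ 20
Check: 20 mod 7 = 6 ✓, 20 mod 3 = 2 ✓

x ≡ 20 (mod 21)


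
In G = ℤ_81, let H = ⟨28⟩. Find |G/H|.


|⟨28⟩| = n / gcd(28, 81) = 81 / 1 = 81
H is normal (ℤ_81 is abelian).
|G/H| = |G| / |H| = 81 / 81 = 1

|G/H| = 1


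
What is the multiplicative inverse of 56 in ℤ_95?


Use the extended Euclidean algorithm to write 1 = 56·s + 95·t; then s mod 95 is the inverse.
Euclidean algorithm:
  56 = 0·95 + 56
  95 = 1·56 + 39
  56 = 1·39 + 17
  39 = 2·17 + 5
  17 = 3·5 + 2
  5 = 2·2 + 1
  2 = 2·1 + 0
gcd(56,95) = 1
Back-substitution gives: 56·(-39) + 95·(23) = 1
So 56⁻¹ ≡ -39 ≡ 56 (mod 95)
Check: 56 × 56 = 3136 ≡ 1 (mod 95) ✓

56⁻¹ ≡ 56 (mod 95)


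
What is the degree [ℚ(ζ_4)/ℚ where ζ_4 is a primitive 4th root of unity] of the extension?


[ℚ(ζ_n):ℚ] = deg Φ_n(x) = φ(n). Here φ(4) = 2

[ℚ(ζ_4)/ℚ where ζ_4 is a primitive 4th root of unity] = 2


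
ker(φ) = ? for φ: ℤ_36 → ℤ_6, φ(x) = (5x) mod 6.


Kernel = preimage of identity
ker(φ) = {x ∈ ℤ_36 : 5x ≡ 0 (mod 6)}. Since 6 | 36, φ is well-defined. The kernel is the cyclic subgroup ⟨6⟩ of ℤ_36 (order 6), i.e. {0, 6, 12, 18, 24, 30}

ker(φ) = {0, 6, 12, 18, 24, 30}


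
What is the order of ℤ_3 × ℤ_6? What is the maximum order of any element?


|ℤ_3 × ℤ_6| = 3 × 6 = 18
Max element order = lcm(3,6) = 6
Cyclic? No (gcd=3)

|ℤ_3×ℤ_6| = 18, max element order = 6


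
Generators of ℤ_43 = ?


g generates ℤ_n iff gcd(g,n) = 1
Prime factors of 43: 43
Generators are g ∈ {1,...,42} not divisible by any of these primes.
Generators: {1, 2, 3, 4, 5, 6, 7, 8, 9, 10, 11, 12, 13, 14, 15, 16, 17, 18, 19, 20, 21, 22, 23, 24, 25, 26, 27, 28, 29, 30, 31, 32, 33, 34, 35, 36, 37, 38, 39, 40, 41, 42}
Number of generators = φ(43) = 42

Generators of ℤ_43 = {1, 2, 3, 4, 5, 6, 7, 8, 9, 10, 11, 12, 13, 14, 15, 16, 17, 18, 19, 20, 21, 22, 23, 24, 25, 26, 27, 28, 29, 30, 31, 32, 33, 34, 35, 36, 37, 38, 39, 40, 41, 42}


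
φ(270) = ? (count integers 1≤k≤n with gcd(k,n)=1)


Factor n: 270 = 2 × 3^3 × 5
φ(n) = n · ∏(1 - 1/p) over distinct primes p | n
φ(270) = 270 · (1 - 1/2) · (1 - 1/3) · (1 - 1/5) = 72

φ(270) = 72


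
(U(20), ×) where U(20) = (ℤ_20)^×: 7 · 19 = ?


Operation: multiplication mod 20
7 · 19 = (a × b) mod 20 with a = 7, b = 19

7 · 19 = 13


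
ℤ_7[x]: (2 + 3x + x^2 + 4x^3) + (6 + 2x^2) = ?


Add coefficients mod 7:
x^0: 2 + 6 = 1 (mod 7)
x^1: 3 + 0 = 3 (mod 7)
x^2: 1 + 2 = 3 (mod 7)
x^3: 4 + 0 = 4 (mod 7)
Result: 1 + 3x + 3x^2 + 4x^3

f + g = 1 + 3x + 3x^2 + 4x^3


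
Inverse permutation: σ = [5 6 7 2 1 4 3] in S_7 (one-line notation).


To find σ⁻¹, swap domain and range:
σ(1) = 5 → σ⁻¹(5) = 1
σ(2) = 6 → σ⁻¹(6) = 2
σ(3) = 7 → σ⁻¹(7) = 3
σ(4) = 2 → σ⁻¹(2) = 4
σ(5) = 1 → σ⁻¹(1) = 5
σ(6) = 4 → σ⁻¹(4) = 6
σ(7) = 3 → σ⁻¹(3) = 7

σ⁻¹ = [5 4 7 6 1 2 3]


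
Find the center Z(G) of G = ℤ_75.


Z(G) = {g ∈ G | gx = xg for all x ∈ G}
ℤ_75 is abelian, so Z(G) = G

Z(ℤ_75) = ℤ_75


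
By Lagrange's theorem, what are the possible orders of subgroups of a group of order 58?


Lagrange's theorem: |H| divides |G|
|G| = 58
Divisors of 58: 1, 2, 29, 58

Possible subgroup orders: {1, 2, 29, 58}


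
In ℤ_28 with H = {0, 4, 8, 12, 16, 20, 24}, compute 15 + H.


15 + H = {15 + h (mod 28) : h ∈ H}
15+0=15, 15+4=19, 15+8=23, 15+12=27, 15+16=3, 15+20=7, 15+24=11
15 + H = {3, 7, 11, 15, 19, 23, 27} = 3 + H

15 + H = {3, 7, 11, 15, 19, 23, 27}


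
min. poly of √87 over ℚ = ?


√87 satisfies x² - 87 = 0, irreducible over ℚ since 87 is squarefree

Minimal polynomial: x² - 87


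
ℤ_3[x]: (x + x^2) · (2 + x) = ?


Expand and collect like terms; reduce coefficients mod 3:
x^0: 0·2 = 0 ≡ 0 (mod 3)
x^1: 0·1 + 1·2 = 2 ≡ 2 (mod 3)
x^2: 1·1 + 1·2 = 3 ≡ 0 (mod 3)
x^3: 1·1 = 1 ≡ 1 (mod 3)
Result: 2x + x^3

f · g = 2x + x^3


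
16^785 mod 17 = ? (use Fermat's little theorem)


Fermat's little theorem: if p is prime and gcd(a,p)=1, then a^(p-1) ≡ 1 (mod p)
p = 17 is prime, gcd(16,17) = 1
Reduce exponent: 785 mod 16 = 1
So 16^785 ≡ 16^1 (mod 17)
16^1 mod 17 = 16

16^785 ≡ 16 (mod 17)


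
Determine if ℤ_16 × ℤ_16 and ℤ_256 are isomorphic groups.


Comparing ℤ_16 × ℤ_16 and ℤ_256:
gcd(16,16) = 16 ≠ 1. Max element order in ℤ_16×ℤ_16 is lcm(16,16) = 16 < 256, so it has no element of order 256

No, ℤ_16 × ℤ_16 ≇ ℤ_256


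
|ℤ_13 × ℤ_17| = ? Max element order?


|ℤ_13 × ℤ_17| = 13 × 17 = 221
Max element order = lcm(13,17) = 221
Cyclic? Yes (gcd=1)

|ℤ_13×ℤ_17| = 221, max element order = 221


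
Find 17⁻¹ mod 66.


Use the extended Euclidean algorithm to write 1 = 17·s + 66·t; then s mod 66 is the inverse.
Euclidean algorithm:
  17 = 0·66 + 17
  66 = 3·17 + 15
  17 = 1·15 + 2
  15 = 7·2 + 1
  2 = 2·1 + 0
gcd(17,66) = 1
Back-substitution gives: 17·(-31) + 66·(8) = 1
So 17⁻¹ ≡ -31 ≡ 35 (mod 66)
Check: 17 × 35 = 595 ≡ 1 (mod 66) ✓

17⁻¹ ≡ 35 (mod 66)


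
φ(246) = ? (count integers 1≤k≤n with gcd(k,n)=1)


Factor n: 246 = 2 × 3 × 41
φ(n) = n · ∏(1 - 1/p) over distinct primes p | n
φ(246) = 246 · (1 - 1/2) · (1 - 1/3) · (1 - 1/41) = 80

φ(246) = 80


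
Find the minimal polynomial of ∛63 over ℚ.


∛63 satisfies x³ - 63 = 0, irreducible over ℚ (no rational root; 63 is not a perfect cube)

Minimal polynomial: x³ - 63


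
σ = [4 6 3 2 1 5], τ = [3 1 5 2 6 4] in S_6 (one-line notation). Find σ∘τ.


σ∘τ: apply τ first, then σ
1 →τ 3 →σ 3
2 →τ 1 →σ 4
3 →τ 5 →σ 1
4 →τ 2 →σ 6
5 →τ 6 →σ 5
6 →τ 4 →σ 2

σ∘τ = [3 4 1 6 5 2]


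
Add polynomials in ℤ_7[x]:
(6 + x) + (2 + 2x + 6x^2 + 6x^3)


Add coefficients mod 7:
x^0: 6 + 2 = 1 (mod 7)
x^1: 1 + 2 = 3 (mod 7)
x^2: 0 + 6 = 6 (mod 7)
x^3: 0 + 6 = 6 (mod 7)
Result: 1 + 3x + 6x^2 + 6x^3

f + g = 1 + 3x + 6x^2 + 6x^3


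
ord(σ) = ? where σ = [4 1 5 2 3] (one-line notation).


Cycle decomposition: (1 4 2) (3 5)
Cycle lengths: 3, 2
Order = lcm(3, 2) = 6

ord(σ) = 6


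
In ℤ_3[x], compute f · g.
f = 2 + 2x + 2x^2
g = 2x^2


Expand and collect like terms; reduce coefficients mod 3:
x^0: 2·0 = 0 ≡ 0 (mod 3)
x^1: 2·0 + 2·0 = 0 ≡ 0 (mod 3)
x^2: 2·2 + 2·0 + 2·0 = 4 ≡ 1 (mod 3)
x^3: 2·2 + 2·0 = 4 ≡ 1 (mod 3)
x^4: 2·2 = 4 ≡ 1 (mod 3)
Result: x^2 + x^3 + x^4

f · g = x^2 + x^3 + x^4


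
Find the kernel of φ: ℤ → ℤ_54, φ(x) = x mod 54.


Kernel = preimage of identity
ker(φ) = {x ∈ ℤ : x ≡ 0 (mod 54)} = 54ℤ = {0, ±54, ±108, ...}

ker(φ) = 54ℤ


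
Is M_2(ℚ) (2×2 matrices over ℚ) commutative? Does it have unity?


Matrix multiplication is non-commutative for n ≥ 2; the identity matrix I is the unity; singular matrices give zero divisors, so not an integral domain
Commutative: No
Integral domain: No
Has unity: Yes

M_2(ℚ) (2×2 matrices over ℚ): Commutative=No, Unity=Yes


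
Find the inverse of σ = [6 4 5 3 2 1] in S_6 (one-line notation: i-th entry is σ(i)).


To find σ⁻¹, swap domain and range:
σ(1) = 6 → σ⁻¹(6) = 1
σ(2) = 4 → σ⁻¹(4) = 2
σ(3) = 5 → σ⁻¹(5) = 3
σ(4) = 3 → σ⁻¹(3) = 4
σ(5) = 2 → σ⁻¹(2) = 5
σ(6) = 1 → σ⁻¹(1) = 6

σ⁻¹ = [6 5 4 2 3 1]


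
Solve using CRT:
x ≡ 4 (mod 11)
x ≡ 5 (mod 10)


m₁ = 11, m₂ = 10, gcd = 1, so CRT applies. M = m₁·m₂ = 110
Let M₁ = M/m₁ = 10, M₂ = M/m₂ = 11
Find y₁ ≡ M₁⁻¹ (mod m₁): 10⁻¹ ≡ 10 (mod 11)
Find y₂ ≡ M₂⁻¹ (mod m₂): 11⁻¹ ≡ 1 (mod 10)
x = a₁·M₁·y₁ + a₂·M₂·y₂ = 4·10·10 + 5·11·1 = 455
Reduce mod 110: x ≡ 15
Check: 15 mod 11 = 4 ✓, 15 mod 10 = 5 ✓

x ≡ 15 (mod 110)


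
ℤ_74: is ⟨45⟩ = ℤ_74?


g generates ℤ_n iff gcd(g, n) = 1
gcd(45, 74) = 1
Since gcd = 1, 45 is a generator.

Yes, 45 generates ℤ_74


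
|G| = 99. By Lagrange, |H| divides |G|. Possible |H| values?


Lagrange's theorem: |H| divides |G|
|G| = 99
Divisors of 99: 1, 3, 9, 11, 33, 99

Possible subgroup orders: {1, 3, 9, 11, 33, 99}


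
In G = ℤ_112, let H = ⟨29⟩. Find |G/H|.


|⟨29⟩| = n / gcd(29, 112) = 112 / 1 = 112
H is normal (ℤ_112 is abelian).
|G/H| = |G| / |H| = 112 / 112 = 1

|G/H| = 1


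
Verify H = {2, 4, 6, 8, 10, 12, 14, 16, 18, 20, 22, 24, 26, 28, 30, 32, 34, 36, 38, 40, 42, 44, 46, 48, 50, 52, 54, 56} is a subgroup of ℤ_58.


Subgroup test for H = {2, 4, 6, 8, 10, 12, 14, 16, 18, 20, 22, 24, 26, 28, 30, 32, 34, 36, 38, 40, 42, 44, 46, 48, 50, 52, 54, 56} in (ℤ_58, +):
(1) 0 ∈ H? No
(2) Closure: for all a,b ∈ H, (a+b) mod 58 ∈ H? No  [counterexample: 2 + 56 = 0 ∉ H]
(3) Inverses: for all a ∈ H, -a mod 58 ∈ H? Yes

No, H is not a subgroup of ℤ_58


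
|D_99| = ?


|D_n| = 2n (n rotations and n reflections)
|D_99| = 2×99 = 198

|D_99| = 198


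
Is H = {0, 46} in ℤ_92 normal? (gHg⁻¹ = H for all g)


H = {0, 46} in ℤ_92
ℤ_92 is abelian; every subgroup of an abelian group is normal

Yes, normal subgroup


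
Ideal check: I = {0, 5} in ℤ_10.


Check ideal conditions for I = {0, 5} in ℤ_10:
(1) I is an additive subgroup? Yes
(2) For r ∈ ℤ_10 and a ∈ I: r·a ∈ I? Yes

Yes, I is an ideal of ℤ_10


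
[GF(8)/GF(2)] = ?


GF(8) = GF(2^3), so the extension degree is 3

[GF(8)/GF(2)] = 3


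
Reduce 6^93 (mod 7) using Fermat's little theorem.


Fermat's little theorem: if p is prime and gcd(a,p)=1, then a^(p-1) ≡ 1 (mod p)
p = 7 is prime, gcd(6,7) = 1
Reduce exponent: 93 mod 6 = 3
So 6^93 ≡ 6^3 (mod 7)
6^3 mod 7 = 6

6^93 ≡ 6 (mod 7)


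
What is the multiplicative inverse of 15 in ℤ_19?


Use the extended Euclidean algorithm to write 1 = 15·s + 19·t; then s mod 19 is the inverse.
Euclidean algorithm:
  15 = 0·19 + 15
  19 = 1·15 + 4
  15 = 3·4 + 3
  4 = 1·3 + 1
  3 = 3·1 + 0
gcd(15,19) = 1
Back-substitution gives: 15·(-5) + 19·(4) = 1
So 15⁻¹ ≡ -5 ≡ 14 (mod 19)
Check: 15 × 14 = 210 ≡ 1 (mod 19) ✓

15⁻¹ ≡ 14 (mod 19)


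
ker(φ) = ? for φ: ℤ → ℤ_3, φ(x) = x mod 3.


Kernel = preimage of identity
ker(φ) = {x ∈ ℤ : x ≡ 0 (mod 3)} = 3ℤ = {0, ±3, ±6, ...}

ker(φ) = 3ℤ


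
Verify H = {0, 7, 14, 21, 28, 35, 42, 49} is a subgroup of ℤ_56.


Subgroup test for H = {0, 7, 14, 21, 28, 35, 42, 49} in (ℤ_56, +):
(1) 0 ∈ H? Yes
(2) Closure: for all a,b ∈ H, (a+b) mod 56 ∈ H? Yes
(3) Inverses: for all a ∈ H, -a mod 56 ∈ H? Yes

Yes, H is a subgroup of ℤ_56


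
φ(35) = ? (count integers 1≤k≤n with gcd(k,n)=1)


Factor n: 35 = 5 × 7
φ(n) = n · ∏(1 - 1/p) over distinct primes p | n
φ(35) = 35 · (1 - 1/5) · (1 - 1/7) = 24

φ(35) = 24


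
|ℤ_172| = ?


ℤ_n has n elements.

|ℤ_172| = 172


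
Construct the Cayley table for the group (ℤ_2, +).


Elements: {0, 1}
Operation: addition mod 2
Entry (a, b) = (a + b) mod 2

Cayley table:
  | 0 | 1
0 | 0 | 1
1 | 1 | 0


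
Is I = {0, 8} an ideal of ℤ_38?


Check ideal conditions for I = {0, 8} in ℤ_38:
(1) I is an additive subgroup? No
(2) For r ∈ ℤ_38 and a ∈ I: r·a ∈ I? No  [counterexample: r=2, a=8, r·a mod 38 = 16 ∉ I]

No, I is not an ideal of ℤ_38


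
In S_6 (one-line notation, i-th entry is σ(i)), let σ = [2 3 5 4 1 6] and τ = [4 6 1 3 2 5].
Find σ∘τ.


σ∘τ: apply τ first, then σ
1 →τ 4 →σ 4
2 →τ 6 →σ 6
3 →τ 1 →σ 2
4 →τ 3 →σ 5
5 →τ 2 →σ 3
6 →τ 5 →σ 1

σ∘τ = [4 6 2 5 3 1]


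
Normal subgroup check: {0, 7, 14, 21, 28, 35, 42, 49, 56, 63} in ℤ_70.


H = {0, 7, 14, 21, 28, 35, 42, 49, 56, 63} in ℤ_70
ℤ_70 is abelian; every subgroup of an abelian group is normal

Yes, normal subgroup


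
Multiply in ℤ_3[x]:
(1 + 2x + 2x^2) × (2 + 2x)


Expand and collect like terms; reduce coefficients mod 3:
x^0: 1·2 = 2 ≡ 2 (mod 3)
x^1: 1·2 + 2·2 = 6 ≡ 0 (mod 3)
x^2: 2·2 + 2·2 = 8 ≡ 2 (mod 3)
x^3: 2·2 = 4 ≡ 1 (mod 3)
Result: 2 + 2x^2 + x^3

f · g = 2 + 2x^2 + x^3


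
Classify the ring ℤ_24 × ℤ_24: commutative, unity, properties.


Direct product ring; commutative with unity (1,1); but (1,0)·(0,1) = (0,0) gives zero divisors, so not an integral domain
Commutative: Yes
Integral domain: No
Has unity: Yes

ℤ_24 × ℤ_24: Commutative=Yes, Unity=Yes


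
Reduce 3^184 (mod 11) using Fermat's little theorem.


Fermat's little theorem: if p is prime and gcd(a,p)=1, then a^(p-1) ≡ 1 (mod p)
p = 11 is prime, gcd(3,11) = 1
Reduce exponent: 184 mod 10 = 4
So 3^184 ≡ 3^4 (mod 11)
3^4 mod 11 = 4

3^184 ≡ 4 (mod 11)


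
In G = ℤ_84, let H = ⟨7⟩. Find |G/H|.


|⟨7⟩| = n / gcd(7, 84) = 84 / 7 = 12
H is normal (ℤ_84 is abelian).
|G/H| = |G| / |H| = 84 / 12 = 7

|G/H| = 7


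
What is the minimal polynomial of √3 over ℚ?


√3 satisfies x² - 3 = 0, irreducible over ℚ since 3 is squarefree

Minimal polynomial: x² - 3


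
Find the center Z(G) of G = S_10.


Z(G) = {g ∈ G | gx = xg for all x ∈ G}
S_n is non-abelian for n ≥ 3; Z(S_10) is trivial

Z(S_10) = {e}


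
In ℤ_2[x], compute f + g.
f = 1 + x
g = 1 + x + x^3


Add coefficients mod 2:
x^0: 1 + 1 = 0 (mod 2)
x^1: 1 + 1 = 0 (mod 2)
x^2: 0 + 0 = 0 (mod 2)
x^3: 0 + 1 = 1 (mod 2)
Result: x^3

f + g = x^3


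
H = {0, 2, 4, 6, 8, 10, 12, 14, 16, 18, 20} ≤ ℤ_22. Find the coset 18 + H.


18 + H = {18 + h (mod 22) : h ∈ H}
18+0=18, 18+2=20, 18+4=0, 18+6=2, 18+8=4, 18+10=6, 18+12=8, 18+14=10, 18+16=12, 18+18=14, 18+20=16
18 + H = {0, 2, 4, 6, 8, 10, 12, 14, 16, 18, 20} = 0 + H

18 + H = {0, 2, 4, 6, 8, 10, 12, 14, 16, 18, 20}


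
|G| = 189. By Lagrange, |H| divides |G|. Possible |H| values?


Lagrange's theorem: |H| divides |G|
|G| = 189
Divisors of 189: 1, 3, 7, 9, 21, 27, 63, 189

Possible subgroup orders: {1, 3, 7, 9, 21, 27, 63, 189}


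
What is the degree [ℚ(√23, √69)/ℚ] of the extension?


[ℚ(√23,√69):ℚ] = [ℚ(√23,√69):ℚ(√23)]·[ℚ(√23):ℚ] = 2·2 = 4

[ℚ(√23, √69)/ℚ] = 4


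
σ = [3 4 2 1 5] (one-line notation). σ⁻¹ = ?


To find σ⁻¹, swap domain and range:
σ(1) = 3 → σ⁻¹(3) = 1
σ(2) = 4 → σ⁻¹(4) = 2
σ(3) = 2 → σ⁻¹(2) = 3
σ(4) = 1 → σ⁻¹(1) = 4
σ(5) = 5 → σ⁻¹(5) = 5

σ⁻¹ = [4 3 1 2 5]


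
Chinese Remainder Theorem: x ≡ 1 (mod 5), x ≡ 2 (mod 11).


m₁ = 5, m₂ = 11, gcd = 1, so CRT applies. M = m₁·m₂ = 55
Let M₁ = M/m₁ = 11, M₂ = M/m₂ = 5
Find y₁ ≡ M₁⁻¹ (mod m₁): 11⁻¹ ≡ 1 (mod 5)
Find y₂ ≡ M₂⁻¹ (mod m₂): 5⁻¹ ≡ 9 (mod 11)
x = a₁·M₁·y₁ + a₂·M₂·y₂ = 1·11·1 + 2·5·9 = 101
Reduce mod 55: x ≡ 46
Check: 46 mod 5 = 1 ✓, 46 mod 11 = 2 ✓

x ≡ 46 (mod 55)


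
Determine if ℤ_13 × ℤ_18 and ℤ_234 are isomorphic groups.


Comparing ℤ_13 × ℤ_18 and ℤ_234:
gcd(13,18) = 1, so ℤ_13 × ℤ_18 ≅ ℤ_234 (CRT)

Yes, ℤ_13 × ℤ_18 ≅ ℤ_234


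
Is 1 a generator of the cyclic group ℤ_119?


g generates ℤ_n iff gcd(g, n) = 1
gcd(1, 119) = 1
Since gcd = 1, 1 is a generator.

Yes, 1 generates ℤ_119


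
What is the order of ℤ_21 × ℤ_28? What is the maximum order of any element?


|ℤ_21 × ℤ_28| = 21 × 28 = 588
Max element order = lcm(21,28) = 84
Cyclic? No (gcd=7)

|ℤ_21×ℤ_28| = 588, max element order = 84


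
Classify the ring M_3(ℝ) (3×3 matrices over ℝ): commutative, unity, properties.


Matrix multiplication is non-commutative for n ≥ 2; the identity matrix I is the unity; singular matrices give zero divisors, so not an integral domain
Commutative: No
Integral domain: No
Has unity: Yes

M_3(ℝ) (3×3 matrices over ℝ): Commutative=No, Unity=Yes


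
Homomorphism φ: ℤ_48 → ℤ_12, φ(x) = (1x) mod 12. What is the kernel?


Kernel = preimage of identity
ker(φ) = {x ∈ ℤ_48 : 1x ≡ 0 (mod 12)}. Since 12 | 48, φ is well-defined. The kernel is the cyclic subgroup ⟨12⟩ of ℤ_48 (order 4), i.e. {0, 12, 24, 36}

ker(φ) = {0, 12, 24, 36}


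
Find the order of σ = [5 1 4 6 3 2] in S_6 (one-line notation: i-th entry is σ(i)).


Cycle decomposition: (1 5 3 4 6 2)
Cycle lengths: 6
Order = lcm(6) = 6

ord(σ) = 6


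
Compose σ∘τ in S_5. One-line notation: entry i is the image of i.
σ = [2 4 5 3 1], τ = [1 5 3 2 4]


σ∘τ: apply τ first, then σ
1 →τ 1 →σ 2
2 →τ 5 →σ 1
3 →τ 3 →σ 5
4 →τ 2 →σ 4
5 →τ 4 →σ 3

σ∘τ = [2 1 5 4 3]


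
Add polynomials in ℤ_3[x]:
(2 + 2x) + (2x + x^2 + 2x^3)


Add coefficients mod 3:
x^0: 2 + 0 = 2 (mod 3)
x^1: 2 + 2 = 1 (mod 3)
x^2: 0 + 1 = 1 (mod 3)
x^3: 0 + 2 = 2 (mod 3)
Result: 2 + x + x^2 + 2x^3

f + g = 2 + x + x^2 + 2x^3


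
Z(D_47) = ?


Z(G) = {g ∈ G | gx = xg for all x ∈ G}
For odd n, Z(D_n) = {e}: no nontrivial rotation commutes with all reflections

Z(D_47) = {e}


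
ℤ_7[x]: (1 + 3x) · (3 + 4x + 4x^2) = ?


Expand and collect like terms; reduce coefficients mod 7:
x^0: 1·3 = 3 ≡ 3 (mod 7)
x^1: 1·4 + 3·3 = 13 ≡ 6 (mod 7)
x^2: 1·4 + 3·4 = 16 ≡ 2 (mod 7)
x^3: 3·4 = 12 ≡ 5 (mod 7)
Result: 3 + 6x + 2x^2 + 5x^3

f · g = 3 + 6x + 2x^2 + 5x^3


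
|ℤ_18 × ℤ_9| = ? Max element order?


|ℤ_18 × ℤ_9| = 18 × 9 = 162
Max element order = lcm(18,9) = 18
Cyclic? No (gcd=9)

|ℤ_18×ℤ_9| = 162, max element order = 18


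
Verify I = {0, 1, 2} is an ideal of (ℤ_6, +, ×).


Check ideal conditions for I = {0, 1, 2} in ℤ_6:
(1) I is an additive subgroup? No
(2) For r ∈ ℤ_6 and a ∈ I: r·a ∈ I? No  [counterexample: r=2, a=2, r·a mod 6 = 4 ∉ I]

No, I is not an ideal of ℤ_6


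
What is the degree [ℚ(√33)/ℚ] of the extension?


√33 has minimal polynomial x² - 33 (irreducible over ℚ since 33 is squarefree)

[ℚ(√33)/ℚ] = 2


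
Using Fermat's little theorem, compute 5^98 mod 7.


Fermat's little theorem: if p is prime and gcd(a,p)=1, then a^(p-1) ≡ 1 (mod p)
p = 7 is prime, gcd(5,7) = 1
Reduce exponent: 98 mod 6 = 2
So 5^98 ≡ 5^2 (mod 7)
5^2 mod 7 = 4

5^98 ≡ 4 (mod 7)


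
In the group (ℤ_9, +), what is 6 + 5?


Operation: addition mod 9
6 + 5 = (a + b) mod 9 with a = 6, b = 5

6 + 5 = 2


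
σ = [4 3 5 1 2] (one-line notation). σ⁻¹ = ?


To find σ⁻¹, swap domain and range:
σ(1) = 4 → σ⁻¹(4) = 1
σ(2) = 3 → σ⁻¹(3) = 2
σ(3) = 5 → σ⁻¹(5) = 3
σ(4) = 1 → σ⁻¹(1) = 4
σ(5) = 2 → σ⁻¹(2) = 5

σ⁻¹ = [4 5 2 1 3]


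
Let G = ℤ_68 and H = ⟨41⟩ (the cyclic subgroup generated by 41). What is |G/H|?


|⟨41⟩| = n / gcd(41, 68) = 68 / 1 = 68
H is normal (ℤ_68 is abelian).
|G/H| = |G| / |H| = 68 / 68 = 1

|G/H| = 1


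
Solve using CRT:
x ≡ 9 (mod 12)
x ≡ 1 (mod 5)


m₁ = 12, m₂ = 5, gcd = 1, so CRT applies. M = m₁·m₂ = 60
Let M₁ = M/m₁ = 5, M₂ = M/m₂ = 12
Find y₁ ≡ M₁⁻¹ (mod m₁): 5⁻¹ ≡ 5 (mod 12)
Find y₂ ≡ M₂⁻¹ (mod m₂): 12⁻¹ ≡ 3 (mod 5)
x = a₁·M₁·y₁ + a₂·M₂·y₂ = 9·5·5 + 1·12·3 = 261
Reduce mod 60: x ≡ 21
Check: 21 mod 12 = 9 ✓, 21 mod 5 = 1 ✓

x ≡ 21 (mod 60)


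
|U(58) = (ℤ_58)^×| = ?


U(n) is the group of units mod n; |U(n)| = φ(n)
|U(58)| = φ(58) = 28

|U(58) = (ℤ_58)^×| = 28


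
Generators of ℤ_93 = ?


g generates ℤ_n iff gcd(g,n) = 1
Prime factors of 93: 3, 31
Generators are g ∈ {1,...,92} not divisible by any of these primes.
Generators: {1, 2, 4, 5, 7, 8, 10, 11, 13, 14, 16, 17, 19, 20, 22, 23, 25, 26, 28, 29, 32, 34, 35, 37, 38, 40, 41, 43, 44, 46, 47, 49, 50, 52, 53, 55, 56, 58, 59, 61, 64, 65, 67, 68, 70, 71, 73, 74, 76, 77, 79, 80, 82, 83, 85, 86, 88, 89, 91, 92}
Number of generators = φ(93) = 60

Generators of ℤ_93 = {1, 2, 4, 5, 7, 8, 10, 11, 13, 14, 16, 17, 19, 20, 22, 23, 25, 26, 28, 29, 32, 34, 35, 37, 38, 40, 41, 43, 44, 46, 47, 49, 50, 52, 53, 55, 56, 58, 59, 61, 64, 65, 67, 68, 70, 71, 73, 74, 76, 77, 79, 80, 82, 83, 85, 86, 88, 89, 91, 92}


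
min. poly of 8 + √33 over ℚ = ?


Let α = 8 + √33. Then α - 8 = √33, so (α - 8)² = 33, giving α² - 16α + 31 = 0. Degree 2 and α ∉ ℚ, so this is the minimal polynomial.

Minimal polynomial: x² - 16x + 31


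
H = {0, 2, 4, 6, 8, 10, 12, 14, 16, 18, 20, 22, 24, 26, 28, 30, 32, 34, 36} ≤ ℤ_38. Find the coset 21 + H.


21 + H = {21 + h (mod 38) : h ∈ H}
21+0=21, 21+2=23, 21+4=25, 21+6=27, 21+8=29, 21+10=31, 21+12=33, 21+14=35, 21+16=37, 21+18=1, 21+20=3, 21+22=5, 21+24=7, 21+26=9, 21+28=11, 21+30=13, 21+32=15, 21+34=17, 21+36=19
21 + H = {1, 3, 5, 7, 9, 11, 13, 15, 17, 19, 21, 23, 25, 27, 29, 31, 33, 35, 37} = 1 + H

21 + H = {1, 3, 5, 7, 9, 11, 13, 15, 17, 19, 21, 23, 25, 27, 29, 31, 33, 35, 37}


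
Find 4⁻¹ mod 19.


Use the extended Euclidean algorithm to write 1 = 4·s + 19·t; then s mod 19 is the inverse.
Euclidean algorithm:
  4 = 0·19 + 4
  19 = 4·4 + 3
  4 = 1·3 + 1
  3 = 3·1 + 0
gcd(4,19) = 1
Back-substitution gives: 4·(5) + 19·(-1) = 1
So 4⁻¹ ≡ 5 ≡ 5 (mod 19)
Check: 4 × 5 = 20 ≡ 1 (mod 19) ✓

4⁻¹ ≡ 5 (mod 19)


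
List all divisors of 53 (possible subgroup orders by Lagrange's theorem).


Lagrange's theorem: |H| divides |G|
|G| = 53
Divisors of 53: 1, 53

Possible subgroup orders: {1, 53}


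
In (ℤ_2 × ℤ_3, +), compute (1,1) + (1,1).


Operation: componentwise addition mod (2, 3)
(1,1) + (1,1) = ((a₁+b₁) mod 2, (a₂+b₂) mod 3) with a = (1,1), b = (1,1)

(1,1) + (1,1) = (0,2)


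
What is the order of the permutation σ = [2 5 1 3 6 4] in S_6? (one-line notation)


Cycle decomposition: (1 2 5 6 4 3)
Cycle lengths: 6
Order = lcm(6) = 6

ord(σ) = 6


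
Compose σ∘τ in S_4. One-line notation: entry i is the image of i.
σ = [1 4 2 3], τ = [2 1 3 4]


σ∘τ: apply τ first, then σ
1 →τ 2 →σ 4
2 →τ 1 →σ 1
3 →τ 3 →σ 2
4 →τ 4 →σ 3

σ∘τ = [4 1 2 3]
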